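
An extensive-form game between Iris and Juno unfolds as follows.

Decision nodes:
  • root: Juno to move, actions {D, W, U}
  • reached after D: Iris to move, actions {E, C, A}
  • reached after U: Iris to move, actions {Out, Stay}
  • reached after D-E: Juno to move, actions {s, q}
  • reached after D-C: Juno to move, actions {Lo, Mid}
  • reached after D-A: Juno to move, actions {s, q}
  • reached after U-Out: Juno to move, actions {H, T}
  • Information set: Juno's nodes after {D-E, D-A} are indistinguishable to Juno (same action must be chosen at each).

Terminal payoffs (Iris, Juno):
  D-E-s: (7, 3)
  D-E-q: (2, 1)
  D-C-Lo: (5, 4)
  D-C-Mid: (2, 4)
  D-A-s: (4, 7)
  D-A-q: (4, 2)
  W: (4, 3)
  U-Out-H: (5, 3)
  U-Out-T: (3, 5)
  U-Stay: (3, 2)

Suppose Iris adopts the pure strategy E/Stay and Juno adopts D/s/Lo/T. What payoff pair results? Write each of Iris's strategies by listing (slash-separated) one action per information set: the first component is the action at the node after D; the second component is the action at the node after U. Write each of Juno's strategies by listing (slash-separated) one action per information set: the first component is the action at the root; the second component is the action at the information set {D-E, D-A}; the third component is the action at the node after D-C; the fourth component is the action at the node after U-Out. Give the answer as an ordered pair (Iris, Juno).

Trace the play path from the root:
  Juno plays D
  Iris plays E at [D]
  Juno plays s at [D-E]
→ terminal payoff (7, 3).
(Iris's choice at the node after U is never reached on this path, so it doesn't affect the outcome.)

(7, 3)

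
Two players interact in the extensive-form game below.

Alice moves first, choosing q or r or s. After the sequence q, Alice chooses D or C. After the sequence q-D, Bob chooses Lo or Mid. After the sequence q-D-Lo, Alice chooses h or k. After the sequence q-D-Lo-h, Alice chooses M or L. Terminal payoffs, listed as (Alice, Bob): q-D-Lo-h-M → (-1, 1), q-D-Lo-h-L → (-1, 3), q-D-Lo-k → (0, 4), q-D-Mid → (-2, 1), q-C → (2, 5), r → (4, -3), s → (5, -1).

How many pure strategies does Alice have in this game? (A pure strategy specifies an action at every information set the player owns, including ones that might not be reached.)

Alice owns the root with actions {q, r, s} — three choices.
Alice owns the node after q with actions {D, C} — two choices.
Alice owns the node after q-D-Lo with actions {h, k} — two choices.
Alice owns the node after q-D-Lo-h with actions {M, L} — two choices.
A pure strategy fixes one action at each information set independently, so the count is the product 3 × 2 × 2 × 2 = 24.
(For reference, Bob has 2 pure strategies, giving a 24×2 normal-form matrix.)

24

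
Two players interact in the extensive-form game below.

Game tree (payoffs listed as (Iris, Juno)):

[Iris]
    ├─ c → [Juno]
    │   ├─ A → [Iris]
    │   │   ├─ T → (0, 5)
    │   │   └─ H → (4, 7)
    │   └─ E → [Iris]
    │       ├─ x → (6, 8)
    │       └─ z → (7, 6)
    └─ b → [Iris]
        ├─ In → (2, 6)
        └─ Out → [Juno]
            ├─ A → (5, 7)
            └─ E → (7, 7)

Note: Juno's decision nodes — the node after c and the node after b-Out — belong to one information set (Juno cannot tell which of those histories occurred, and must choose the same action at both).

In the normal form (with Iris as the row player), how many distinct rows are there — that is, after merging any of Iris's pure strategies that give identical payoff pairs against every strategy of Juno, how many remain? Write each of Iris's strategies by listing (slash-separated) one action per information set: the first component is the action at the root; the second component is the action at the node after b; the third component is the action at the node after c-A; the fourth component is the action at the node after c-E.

Iris has 16 pure strategies: c/In/T/x, c/In/T/z, c/In/H/x, c/In/H/z, c/Out/T/x, c/Out/T/z, c/Out/H/x, c/Out/H/z, b/In/T/x, b/In/T/z, b/In/H/x, b/In/H/z, b/Out/T/x, b/Out/T/z, b/Out/H/x, b/Out/H/z. Columns: A, E.
{c/In/T/x, c/Out/T/x} → row (0,5) (6,8)
{c/In/T/z, c/Out/T/z} → row (0,5) (7,6)
{c/In/H/x, c/Out/H/x} → row (4,7) (6,8)
{c/In/H/z, c/Out/H/z} → row (4,7) (7,6)
{b/In/T/x, b/In/T/z, b/In/H/x, b/In/H/z} → row (2,6) (2,6)
{b/Out/T/x, b/Out/T/z, b/Out/H/x, b/Out/H/z} → row (5,7) (7,7)
That's 6 distinct rows out of 16 strategies.

6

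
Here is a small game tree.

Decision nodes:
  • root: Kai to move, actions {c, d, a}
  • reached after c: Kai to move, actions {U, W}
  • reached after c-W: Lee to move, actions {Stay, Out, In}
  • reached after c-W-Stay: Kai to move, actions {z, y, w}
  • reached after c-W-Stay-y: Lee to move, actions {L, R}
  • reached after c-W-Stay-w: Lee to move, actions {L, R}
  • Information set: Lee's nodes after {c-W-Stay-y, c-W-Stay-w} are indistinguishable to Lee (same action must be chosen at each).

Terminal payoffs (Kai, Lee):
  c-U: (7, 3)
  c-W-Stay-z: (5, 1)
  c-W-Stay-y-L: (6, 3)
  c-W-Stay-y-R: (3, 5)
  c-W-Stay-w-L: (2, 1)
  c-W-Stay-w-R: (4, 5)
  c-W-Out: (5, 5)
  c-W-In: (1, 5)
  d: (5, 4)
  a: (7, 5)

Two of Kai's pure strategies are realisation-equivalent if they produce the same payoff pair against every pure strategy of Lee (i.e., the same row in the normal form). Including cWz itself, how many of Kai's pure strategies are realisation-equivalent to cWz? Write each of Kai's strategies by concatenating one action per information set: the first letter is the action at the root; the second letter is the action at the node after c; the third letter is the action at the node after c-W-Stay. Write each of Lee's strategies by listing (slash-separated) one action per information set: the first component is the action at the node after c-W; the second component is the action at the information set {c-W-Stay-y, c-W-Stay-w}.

1

Row for cWz (columns Stay/L, Stay/R, Out/L, Out/R, In/L, In/R): (5,1) (5,1) (5,5) (5,5) (1,5) (1,5).
Every one of Kai's information sets is on the play path for some reply by Lee when Kai follows cWz.
Changing the action at any of them therefore changes at least one column, so only cWz itself gives this row.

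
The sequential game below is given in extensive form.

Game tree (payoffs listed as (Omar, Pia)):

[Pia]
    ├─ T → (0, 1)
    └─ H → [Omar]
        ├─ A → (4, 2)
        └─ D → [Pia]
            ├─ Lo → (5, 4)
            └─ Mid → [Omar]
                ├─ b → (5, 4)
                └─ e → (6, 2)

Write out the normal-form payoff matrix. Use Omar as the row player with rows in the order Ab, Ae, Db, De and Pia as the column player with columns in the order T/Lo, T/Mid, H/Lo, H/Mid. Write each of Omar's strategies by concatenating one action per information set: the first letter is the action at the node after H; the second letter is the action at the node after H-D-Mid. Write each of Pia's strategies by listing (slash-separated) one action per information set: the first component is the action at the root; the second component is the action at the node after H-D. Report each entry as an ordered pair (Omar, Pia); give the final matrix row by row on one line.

Row Ab: T/Lo→(0,1), T/Mid→(0,1), H/Lo→(4,2), H/Mid→(4,2)
Row Ae: T/Lo→(0,1), T/Mid→(0,1), H/Lo→(4,2), H/Mid→(4,2)
Row Db: T/Lo→(0,1), T/Mid→(0,1), H/Lo→(5,4), H/Mid→(5,4)
Row De: T/Lo→(0,1), T/Mid→(0,1), H/Lo→(5,4), H/Mid→(6,2)

Ab: (0,1) (0,1) (4,2) (4,2) | Ae: (0,1) (0,1) (4,2) (4,2) | Db: (0,1) (0,1) (5,4) (5,4) | De: (0,1) (0,1) (5,4) (6,2)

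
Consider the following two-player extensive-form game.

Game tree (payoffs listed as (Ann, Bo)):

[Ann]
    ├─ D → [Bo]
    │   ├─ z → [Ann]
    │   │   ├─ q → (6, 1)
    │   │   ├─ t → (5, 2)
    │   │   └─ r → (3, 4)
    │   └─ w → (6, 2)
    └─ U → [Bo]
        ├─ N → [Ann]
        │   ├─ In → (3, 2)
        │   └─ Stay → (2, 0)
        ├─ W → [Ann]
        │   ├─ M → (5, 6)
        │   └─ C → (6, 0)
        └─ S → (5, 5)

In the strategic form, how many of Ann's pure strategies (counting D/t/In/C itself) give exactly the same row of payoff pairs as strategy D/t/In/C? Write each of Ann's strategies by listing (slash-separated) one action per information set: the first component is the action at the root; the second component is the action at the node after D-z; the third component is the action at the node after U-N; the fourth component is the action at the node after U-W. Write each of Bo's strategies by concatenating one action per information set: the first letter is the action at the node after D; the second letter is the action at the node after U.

4

Row for D/t/In/C (columns zN, zW, zS, wN, wW, wS): (5,2) (5,2) (5,2) (6,2) (6,2) (6,2).
Under D/t/In/C, Ann's choice at the node after U-N and at the node after U-W can never be reached regardless of what Bo does, so varying those choices leaves every outcome unchanged.
Holding the reachable choices fixed and varying the unreachable ones freely already gives 2 × 2 = 4 equivalent strategies.
No other strategy reproduces this row, so those 4 are the full class: D/t/In/M, D/t/In/C, D/t/Stay/M, D/t/Stay/C.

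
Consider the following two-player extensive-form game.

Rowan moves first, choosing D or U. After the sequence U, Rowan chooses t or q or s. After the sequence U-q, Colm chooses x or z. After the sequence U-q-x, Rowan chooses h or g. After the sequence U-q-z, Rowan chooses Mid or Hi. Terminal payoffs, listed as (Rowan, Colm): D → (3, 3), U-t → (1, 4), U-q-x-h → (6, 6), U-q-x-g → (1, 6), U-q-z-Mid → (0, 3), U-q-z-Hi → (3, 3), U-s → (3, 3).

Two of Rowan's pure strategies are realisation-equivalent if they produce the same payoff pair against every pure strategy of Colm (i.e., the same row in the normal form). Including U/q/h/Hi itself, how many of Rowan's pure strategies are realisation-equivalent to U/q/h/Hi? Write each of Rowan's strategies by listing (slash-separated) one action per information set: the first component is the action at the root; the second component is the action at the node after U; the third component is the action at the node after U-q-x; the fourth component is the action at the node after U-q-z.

Row for U/q/h/Hi (columns x, z): (6,6) (3,3).
Every one of Rowan's information sets is on the play path for some reply by Colm when Rowan follows U/q/h/Hi.
Changing the action at any of them therefore changes at least one column, so only U/q/h/Hi itself gives this row.

1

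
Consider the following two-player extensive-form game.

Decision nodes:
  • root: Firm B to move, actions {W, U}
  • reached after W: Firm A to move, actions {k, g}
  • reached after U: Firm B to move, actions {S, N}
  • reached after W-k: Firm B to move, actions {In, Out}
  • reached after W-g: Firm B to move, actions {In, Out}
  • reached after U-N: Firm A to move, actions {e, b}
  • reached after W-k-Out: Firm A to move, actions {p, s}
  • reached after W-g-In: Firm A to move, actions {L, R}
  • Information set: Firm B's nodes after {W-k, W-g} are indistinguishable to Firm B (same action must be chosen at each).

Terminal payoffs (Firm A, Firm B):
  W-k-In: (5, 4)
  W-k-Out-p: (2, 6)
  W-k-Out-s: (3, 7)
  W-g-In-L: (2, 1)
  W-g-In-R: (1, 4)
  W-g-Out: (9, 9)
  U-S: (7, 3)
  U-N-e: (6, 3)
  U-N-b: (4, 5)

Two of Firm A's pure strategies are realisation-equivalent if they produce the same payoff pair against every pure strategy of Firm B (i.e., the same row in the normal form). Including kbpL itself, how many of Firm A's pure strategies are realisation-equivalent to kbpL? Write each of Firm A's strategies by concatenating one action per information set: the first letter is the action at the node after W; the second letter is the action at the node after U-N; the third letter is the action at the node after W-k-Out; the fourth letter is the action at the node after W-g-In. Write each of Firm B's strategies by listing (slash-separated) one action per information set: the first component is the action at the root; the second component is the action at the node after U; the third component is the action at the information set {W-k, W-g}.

Row for kbpL (columns W/S/In, W/S/Out, W/N/In, W/N/Out, U/S/In, U/S/Out, U/N/In, U/N/Out): (5,4) (2,6) (5,4) (2,6) (7,3) (7,3) (4,5) (4,5).
Under kbpL, Firm A's choice at the node after W-g-In can never be reached regardless of what Firm B does, so varying those choices leaves every outcome unchanged.
Holding the reachable choices fixed and varying the unreachable one freely already gives 2 equivalent strategies.
No other strategy reproduces this row, so those 2 are the full class: kbpL, kbpR.

2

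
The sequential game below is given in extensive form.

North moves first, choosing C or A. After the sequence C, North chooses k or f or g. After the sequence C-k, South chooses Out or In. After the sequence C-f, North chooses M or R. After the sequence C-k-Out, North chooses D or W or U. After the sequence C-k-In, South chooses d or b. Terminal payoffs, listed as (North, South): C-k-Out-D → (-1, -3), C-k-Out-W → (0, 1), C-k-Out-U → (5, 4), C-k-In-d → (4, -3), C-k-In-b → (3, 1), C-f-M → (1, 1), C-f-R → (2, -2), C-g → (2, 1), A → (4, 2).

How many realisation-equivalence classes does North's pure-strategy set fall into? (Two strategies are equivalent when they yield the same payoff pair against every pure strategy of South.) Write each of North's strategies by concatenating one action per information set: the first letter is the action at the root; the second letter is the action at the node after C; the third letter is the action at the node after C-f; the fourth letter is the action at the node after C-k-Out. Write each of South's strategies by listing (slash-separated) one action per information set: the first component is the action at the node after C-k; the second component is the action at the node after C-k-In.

North has 36 pure strategies: CkMD, CkMW, CkMU, CkRD, CkRW, CkRU, CfMD, CfMW, CfMU, CfRD, CfRW, CfRU, CgMD, CgMW, CgMU, CgRD, CgRW, CgRU, AkMD, AkMW, AkMU, AkRD, AkRW, AkRU, AfMD, AfMW, AfMU, AfRD, AfRW, AfRU, AgMD, AgMW, AgMU, AgRD, AgRW, AgRU. Columns: Out/d, Out/b, In/d, In/b.
{CkMD, CkRD} → row (-1,-3) (-1,-3) (4,-3) (3,1)
{CkMW, CkRW} → row (0,1) (0,1) (4,-3) (3,1)
{CkMU, CkRU} → row (5,4) (5,4) (4,-3) (3,1)
{CfMD, CfMW, CfMU} → row (1,1) (1,1) (1,1) (1,1)
{CfRD, CfRW, CfRU} → row (2,-2) (2,-2) (2,-2) (2,-2)
{CgMD, CgMW, CgMU, CgRD, CgRW, CgRU} → row (2,1) (2,1) (2,1) (2,1)
{AkMD, AkMW, AkMU, AkRD, AkRW, AkRU, AfMD, AfMW, AfMU, AfRD, AfRW, AfRU, AgMD, AgMW, AgMU, AgRD, AgRW, AgRU} → row (4,2) (4,2) (4,2) (4,2)
That's 7 distinct rows out of 36 strategies.

7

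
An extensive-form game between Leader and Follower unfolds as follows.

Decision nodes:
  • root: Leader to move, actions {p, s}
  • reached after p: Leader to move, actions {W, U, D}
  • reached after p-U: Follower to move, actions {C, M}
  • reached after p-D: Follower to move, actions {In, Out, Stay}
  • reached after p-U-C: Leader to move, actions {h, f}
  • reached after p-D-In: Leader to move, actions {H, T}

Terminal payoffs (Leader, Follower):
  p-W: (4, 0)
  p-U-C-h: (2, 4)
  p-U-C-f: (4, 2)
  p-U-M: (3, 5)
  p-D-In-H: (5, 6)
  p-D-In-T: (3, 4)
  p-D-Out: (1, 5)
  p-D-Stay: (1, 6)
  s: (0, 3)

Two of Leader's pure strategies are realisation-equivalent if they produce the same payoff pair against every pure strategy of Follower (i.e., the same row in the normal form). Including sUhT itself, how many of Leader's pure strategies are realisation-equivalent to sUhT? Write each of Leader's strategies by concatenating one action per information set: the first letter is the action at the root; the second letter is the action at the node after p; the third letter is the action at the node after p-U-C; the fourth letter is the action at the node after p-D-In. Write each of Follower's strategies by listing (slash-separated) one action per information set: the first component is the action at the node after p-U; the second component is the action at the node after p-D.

12

Row for sUhT (columns C/In, C/Out, C/Stay, M/In, M/Out, M/Stay): (0,3) (0,3) (0,3) (0,3) (0,3) (0,3).
Under sUhT, Leader's choice at the node after p and at the node after p-U-C and at the node after p-D-In can never be reached regardless of what Follower does, so varying those choices leaves every outcome unchanged.
Holding the reachable choices fixed and varying the unreachable ones freely already gives 3 × 2 × 2 = 12 equivalent strategies.
No other strategy reproduces this row, so those 12 are the full class: sWhH, sWhT, sWfH, sWfT, sUhH, sUhT, sUfH, sUfT, sDhH, sDhT, sDfH, sDfT.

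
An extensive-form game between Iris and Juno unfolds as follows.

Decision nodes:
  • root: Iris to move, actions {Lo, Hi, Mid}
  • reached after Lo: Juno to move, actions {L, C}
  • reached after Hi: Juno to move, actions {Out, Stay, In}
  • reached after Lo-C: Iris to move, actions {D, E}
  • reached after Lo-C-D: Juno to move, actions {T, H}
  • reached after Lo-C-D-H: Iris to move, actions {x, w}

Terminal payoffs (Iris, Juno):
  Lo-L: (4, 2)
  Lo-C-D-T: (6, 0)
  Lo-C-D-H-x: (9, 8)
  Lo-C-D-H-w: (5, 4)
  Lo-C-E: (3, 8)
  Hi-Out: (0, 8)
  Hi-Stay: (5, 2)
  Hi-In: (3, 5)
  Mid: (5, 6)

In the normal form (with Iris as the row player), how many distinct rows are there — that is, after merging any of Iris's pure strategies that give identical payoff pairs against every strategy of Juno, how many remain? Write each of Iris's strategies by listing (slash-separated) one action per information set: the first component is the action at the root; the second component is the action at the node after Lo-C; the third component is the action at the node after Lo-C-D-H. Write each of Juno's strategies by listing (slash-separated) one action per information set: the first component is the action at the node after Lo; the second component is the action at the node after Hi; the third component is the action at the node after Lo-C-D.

Iris has 12 pure strategies: Lo/D/x, Lo/D/w, Lo/E/x, Lo/E/w, Hi/D/x, Hi/D/w, Hi/E/x, Hi/E/w, Mid/D/x, Mid/D/w, Mid/E/x, Mid/E/w. Columns: L/Out/T, L/Out/H, L/Stay/T, L/Stay/H, L/In/T, L/In/H, C/Out/T, C/Out/H, C/Stay/T, C/Stay/H, C/In/T, C/In/H.
{Lo/D/x} → row (4,2) (4,2) (4,2) (4,2) (4,2) (4,2) (6,0) (9,8) (6,0) (9,8) (6,0) (9,8)
{Lo/D/w} → row (4,2) (4,2) (4,2) (4,2) (4,2) (4,2) (6,0) (5,4) (6,0) (5,4) (6,0) (5,4)
{Lo/E/x, Lo/E/w} → row (4,2) (4,2) (4,2) (4,2) (4,2) (4,2) (3,8) (3,8) (3,8) (3,8) (3,8) (3,8)
{Hi/D/x, Hi/D/w, Hi/E/x, Hi/E/w} → row (0,8) (0,8) (5,2) (5,2) (3,5) (3,5) (0,8) (0,8) (5,2) (5,2) (3,5) (3,5)
{Mid/D/x, Mid/D/w, Mid/E/x, Mid/E/w} → row (5,6) (5,6) (5,6) (5,6) (5,6) (5,6) (5,6) (5,6) (5,6) (5,6) (5,6) (5,6)
That's 5 distinct rows out of 12 strategies.

5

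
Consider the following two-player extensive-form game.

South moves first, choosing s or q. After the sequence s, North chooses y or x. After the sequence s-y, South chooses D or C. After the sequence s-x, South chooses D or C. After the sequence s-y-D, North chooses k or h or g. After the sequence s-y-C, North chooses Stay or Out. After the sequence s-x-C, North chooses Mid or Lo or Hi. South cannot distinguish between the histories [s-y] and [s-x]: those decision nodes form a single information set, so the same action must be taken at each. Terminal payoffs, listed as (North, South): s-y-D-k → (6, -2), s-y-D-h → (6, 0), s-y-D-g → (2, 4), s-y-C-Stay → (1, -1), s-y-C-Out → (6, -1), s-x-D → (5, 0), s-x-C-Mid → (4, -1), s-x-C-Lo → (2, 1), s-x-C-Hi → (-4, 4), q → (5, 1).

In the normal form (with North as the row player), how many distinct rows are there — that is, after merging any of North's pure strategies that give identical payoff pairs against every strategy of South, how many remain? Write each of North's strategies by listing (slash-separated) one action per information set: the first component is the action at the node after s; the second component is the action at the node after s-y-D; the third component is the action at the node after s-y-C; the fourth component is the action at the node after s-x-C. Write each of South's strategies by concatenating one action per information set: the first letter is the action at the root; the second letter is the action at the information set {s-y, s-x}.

North has 36 pure strategies: y/k/Stay/Mid, y/k/Stay/Lo, y/k/Stay/Hi, y/k/Out/Mid, y/k/Out/Lo, y/k/Out/Hi, y/h/Stay/Mid, y/h/Stay/Lo, y/h/Stay/Hi, y/h/Out/Mid, y/h/Out/Lo, y/h/Out/Hi, y/g/Stay/Mid, y/g/Stay/Lo, y/g/Stay/Hi, y/g/Out/Mid, y/g/Out/Lo, y/g/Out/Hi, x/k/Stay/Mid, x/k/Stay/Lo, x/k/Stay/Hi, x/k/Out/Mid, x/k/Out/Lo, x/k/Out/Hi, x/h/Stay/Mid, x/h/Stay/Lo, x/h/Stay/Hi, x/h/Out/Mid, x/h/Out/Lo, x/h/Out/Hi, x/g/Stay/Mid, x/g/Stay/Lo, x/g/Stay/Hi, x/g/Out/Mid, x/g/Out/Lo, x/g/Out/Hi. Columns: sD, sC, qD, qC.
{y/k/Stay/Mid, y/k/Stay/Lo, y/k/Stay/Hi} → row (6,-2) (1,-1) (5,1) (5,1)
{y/k/Out/Mid, y/k/Out/Lo, y/k/Out/Hi} → row (6,-2) (6,-1) (5,1) (5,1)
{y/h/Stay/Mid, y/h/Stay/Lo, y/h/Stay/Hi} → row (6,0) (1,-1) (5,1) (5,1)
{y/h/Out/Mid, y/h/Out/Lo, y/h/Out/Hi} → row (6,0) (6,-1) (5,1) (5,1)
{y/g/Stay/Mid, y/g/Stay/Lo, y/g/Stay/Hi} → row (2,4) (1,-1) (5,1) (5,1)
{y/g/Out/Mid, y/g/Out/Lo, y/g/Out/Hi} → row (2,4) (6,-1) (5,1) (5,1)
{x/k/Stay/Mid, x/k/Out/Mid, x/h/Stay/Mid, x/h/Out/Mid, x/g/Stay/Mid, x/g/Out/Mid} → row (5,0) (4,-1) (5,1) (5,1)
{x/k/Stay/Lo, x/k/Out/Lo, x/h/Stay/Lo, x/h/Out/Lo, x/g/Stay/Lo, x/g/Out/Lo} → row (5,0) (2,1) (5,1) (5,1)
{x/k/Stay/Hi, x/k/Out/Hi, x/h/Stay/Hi, x/h/Out/Hi, x/g/Stay/Hi, x/g/Out/Hi} → row (5,0) (-4,4) (5,1) (5,1)
That's 9 distinct rows out of 36 strategies.

9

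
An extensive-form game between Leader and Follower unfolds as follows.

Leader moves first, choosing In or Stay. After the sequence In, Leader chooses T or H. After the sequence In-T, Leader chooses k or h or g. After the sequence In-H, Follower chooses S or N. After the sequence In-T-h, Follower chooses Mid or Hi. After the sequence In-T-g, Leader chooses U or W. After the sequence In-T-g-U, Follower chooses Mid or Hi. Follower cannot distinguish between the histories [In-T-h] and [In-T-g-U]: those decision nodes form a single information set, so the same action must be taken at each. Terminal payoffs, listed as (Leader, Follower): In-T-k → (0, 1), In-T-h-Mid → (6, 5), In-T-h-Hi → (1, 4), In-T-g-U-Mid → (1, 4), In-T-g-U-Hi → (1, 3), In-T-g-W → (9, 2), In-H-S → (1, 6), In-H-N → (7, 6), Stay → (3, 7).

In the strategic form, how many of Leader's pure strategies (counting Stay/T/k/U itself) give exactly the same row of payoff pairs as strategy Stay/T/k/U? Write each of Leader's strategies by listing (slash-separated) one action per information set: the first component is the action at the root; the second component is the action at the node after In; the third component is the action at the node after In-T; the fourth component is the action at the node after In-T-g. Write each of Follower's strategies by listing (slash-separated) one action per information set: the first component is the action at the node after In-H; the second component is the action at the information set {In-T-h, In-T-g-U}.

Row for Stay/T/k/U (columns S/Mid, S/Hi, N/Mid, N/Hi): (3,7) (3,7) (3,7) (3,7).
Under Stay/T/k/U, Leader's choice at the node after In and at the node after In-T and at the node after In-T-g can never be reached regardless of what Follower does, so varying those choices leaves every outcome unchanged.
Holding the reachable choices fixed and varying the unreachable ones freely already gives 2 × 3 × 2 = 12 equivalent strategies.
No other strategy reproduces this row, so those 12 are the full class: Stay/T/k/U, Stay/T/k/W, Stay/T/h/U, Stay/T/h/W, Stay/T/g/U, Stay/T/g/W, Stay/H/k/U, Stay/H/k/W, Stay/H/h/U, Stay/H/h/W, Stay/H/g/U, Stay/H/g/W.

12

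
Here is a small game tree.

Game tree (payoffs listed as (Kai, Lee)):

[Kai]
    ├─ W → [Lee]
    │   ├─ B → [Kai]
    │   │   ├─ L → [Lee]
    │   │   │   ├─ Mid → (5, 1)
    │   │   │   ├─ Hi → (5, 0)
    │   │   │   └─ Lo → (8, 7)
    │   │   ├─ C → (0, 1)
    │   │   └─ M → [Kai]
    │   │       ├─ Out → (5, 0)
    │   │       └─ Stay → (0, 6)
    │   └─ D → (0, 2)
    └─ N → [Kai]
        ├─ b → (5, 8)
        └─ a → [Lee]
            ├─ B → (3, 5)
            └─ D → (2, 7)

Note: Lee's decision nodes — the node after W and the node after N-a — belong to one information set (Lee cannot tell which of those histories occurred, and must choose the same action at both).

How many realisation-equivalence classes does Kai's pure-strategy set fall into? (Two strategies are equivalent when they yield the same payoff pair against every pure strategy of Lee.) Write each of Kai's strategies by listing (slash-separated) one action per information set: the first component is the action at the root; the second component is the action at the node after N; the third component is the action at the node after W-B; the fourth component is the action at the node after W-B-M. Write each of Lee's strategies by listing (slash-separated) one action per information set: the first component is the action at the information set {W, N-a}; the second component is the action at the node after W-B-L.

Kai has 24 pure strategies: W/b/L/Out, W/b/L/Stay, W/b/C/Out, W/b/C/Stay, W/b/M/Out, W/b/M/Stay, W/a/L/Out, W/a/L/Stay, W/a/C/Out, W/a/C/Stay, W/a/M/Out, W/a/M/Stay, N/b/L/Out, N/b/L/Stay, N/b/C/Out, N/b/C/Stay, N/b/M/Out, N/b/M/Stay, N/a/L/Out, N/a/L/Stay, N/a/C/Out, N/a/C/Stay, N/a/M/Out, N/a/M/Stay. Columns: B/Mid, B/Hi, B/Lo, D/Mid, D/Hi, D/Lo.
{W/b/L/Out, W/b/L/Stay, W/a/L/Out, W/a/L/Stay} → row (5,1) (5,0) (8,7) (0,2) (0,2) (0,2)
{W/b/C/Out, W/b/C/Stay, W/a/C/Out, W/a/C/Stay} → row (0,1) (0,1) (0,1) (0,2) (0,2) (0,2)
{W/b/M/Out, W/a/M/Out} → row (5,0) (5,0) (5,0) (0,2) (0,2) (0,2)
{W/b/M/Stay, W/a/M/Stay} → row (0,6) (0,6) (0,6) (0,2) (0,2) (0,2)
{N/b/L/Out, N/b/L/Stay, N/b/C/Out, N/b/C/Stay, N/b/M/Out, N/b/M/Stay} → row (5,8) (5,8) (5,8) (5,8) (5,8) (5,8)
{N/a/L/Out, N/a/L/Stay, N/a/C/Out, N/a/C/Stay, N/a/M/Out, N/a/M/Stay} → row (3,5) (3,5) (3,5) (2,7) (2,7) (2,7)
That's 6 distinct rows out of 24 strategies.

6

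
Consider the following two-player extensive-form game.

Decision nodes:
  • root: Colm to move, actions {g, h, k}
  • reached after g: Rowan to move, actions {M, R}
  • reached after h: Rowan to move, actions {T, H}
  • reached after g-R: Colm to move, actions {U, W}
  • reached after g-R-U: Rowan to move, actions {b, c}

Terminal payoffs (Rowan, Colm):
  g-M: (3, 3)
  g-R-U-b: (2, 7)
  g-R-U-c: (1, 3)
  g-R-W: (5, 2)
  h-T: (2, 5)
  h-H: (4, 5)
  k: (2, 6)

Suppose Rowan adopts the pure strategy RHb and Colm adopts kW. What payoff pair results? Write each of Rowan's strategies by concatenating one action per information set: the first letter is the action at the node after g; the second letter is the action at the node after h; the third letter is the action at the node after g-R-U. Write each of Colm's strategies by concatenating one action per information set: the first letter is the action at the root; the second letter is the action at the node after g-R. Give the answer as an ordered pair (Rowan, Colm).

Trace the play path from the root:
  Colm plays k
→ terminal payoff (2, 6).
(Rowan's choice at the node after g is never reached on this path, so it doesn't affect the outcome.)

(2, 6)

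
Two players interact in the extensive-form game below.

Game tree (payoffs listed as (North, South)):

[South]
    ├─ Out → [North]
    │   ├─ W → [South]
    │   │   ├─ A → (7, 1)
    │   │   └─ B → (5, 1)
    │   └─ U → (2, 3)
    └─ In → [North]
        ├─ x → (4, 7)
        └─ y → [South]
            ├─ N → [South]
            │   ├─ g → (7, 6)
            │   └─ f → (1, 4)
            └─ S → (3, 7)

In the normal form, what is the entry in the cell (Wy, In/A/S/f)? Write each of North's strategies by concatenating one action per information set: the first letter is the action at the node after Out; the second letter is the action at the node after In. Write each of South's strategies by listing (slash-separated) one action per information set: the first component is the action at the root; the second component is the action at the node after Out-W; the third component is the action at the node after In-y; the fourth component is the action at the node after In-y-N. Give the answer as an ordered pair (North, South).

(3, 7)

Trace the play path from the root:
  South plays In
  North plays y at [In]
  South plays S at [In-y]
→ terminal payoff (3, 7).
(North's choice at the node after Out is never reached on this path, so it doesn't affect the outcome.)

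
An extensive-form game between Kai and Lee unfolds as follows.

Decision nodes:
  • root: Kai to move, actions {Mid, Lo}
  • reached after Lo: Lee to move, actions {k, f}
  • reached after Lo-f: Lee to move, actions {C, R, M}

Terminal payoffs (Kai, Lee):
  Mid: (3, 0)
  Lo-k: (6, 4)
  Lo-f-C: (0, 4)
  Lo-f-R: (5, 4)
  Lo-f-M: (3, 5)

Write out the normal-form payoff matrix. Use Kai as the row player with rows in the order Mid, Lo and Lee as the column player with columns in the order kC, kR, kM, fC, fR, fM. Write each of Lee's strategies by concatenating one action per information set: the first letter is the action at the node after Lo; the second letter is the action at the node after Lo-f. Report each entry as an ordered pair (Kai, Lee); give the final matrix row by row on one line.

Row Mid: kC→(3,0), kR→(3,0), kM→(3,0), fC→(3,0), fR→(3,0), fM→(3,0)
Row Lo: kC→(6,4), kR→(6,4), kM→(6,4), fC→(0,4), fR→(5,4), fM→(3,5)

Mid: (3,0) (3,0) (3,0) (3,0) (3,0) (3,0) | Lo: (6,4) (6,4) (6,4) (0,4) (5,4) (3,5)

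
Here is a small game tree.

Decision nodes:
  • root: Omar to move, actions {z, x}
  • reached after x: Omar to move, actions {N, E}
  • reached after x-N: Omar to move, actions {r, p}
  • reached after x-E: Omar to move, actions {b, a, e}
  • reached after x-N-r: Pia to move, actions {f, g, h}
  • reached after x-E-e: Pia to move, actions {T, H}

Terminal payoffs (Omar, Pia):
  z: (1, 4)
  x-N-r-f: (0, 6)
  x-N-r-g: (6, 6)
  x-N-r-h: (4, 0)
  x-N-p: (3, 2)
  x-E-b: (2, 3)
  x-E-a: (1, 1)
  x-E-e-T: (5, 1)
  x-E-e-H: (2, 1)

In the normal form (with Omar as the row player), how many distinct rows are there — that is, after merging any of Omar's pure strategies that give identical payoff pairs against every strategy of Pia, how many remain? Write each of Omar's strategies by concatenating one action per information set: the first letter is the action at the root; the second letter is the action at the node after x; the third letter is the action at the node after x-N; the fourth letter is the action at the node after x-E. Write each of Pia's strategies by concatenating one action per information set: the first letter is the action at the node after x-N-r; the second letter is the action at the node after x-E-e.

Omar has 24 pure strategies: zNrb, zNra, zNre, zNpb, zNpa, zNpe, zErb, zEra, zEre, zEpb, zEpa, zEpe, xNrb, xNra, xNre, xNpb, xNpa, xNpe, xErb, xEra, xEre, xEpb, xEpa, xEpe. Columns: fT, fH, gT, gH, hT, hH.
{zNrb, zNra, zNre, zNpb, zNpa, zNpe, zErb, zEra, zEre, zEpb, zEpa, zEpe} → row (1,4) (1,4) (1,4) (1,4) (1,4) (1,4)
{xNrb, xNra, xNre} → row (0,6) (0,6) (6,6) (6,6) (4,0) (4,0)
{xNpb, xNpa, xNpe} → row (3,2) (3,2) (3,2) (3,2) (3,2) (3,2)
{xErb, xEpb} → row (2,3) (2,3) (2,3) (2,3) (2,3) (2,3)
{xEra, xEpa} → row (1,1) (1,1) (1,1) (1,1) (1,1) (1,1)
{xEre, xEpe} → row (5,1) (2,1) (5,1) (2,1) (5,1) (2,1)
That's 6 distinct rows out of 24 strategies.

6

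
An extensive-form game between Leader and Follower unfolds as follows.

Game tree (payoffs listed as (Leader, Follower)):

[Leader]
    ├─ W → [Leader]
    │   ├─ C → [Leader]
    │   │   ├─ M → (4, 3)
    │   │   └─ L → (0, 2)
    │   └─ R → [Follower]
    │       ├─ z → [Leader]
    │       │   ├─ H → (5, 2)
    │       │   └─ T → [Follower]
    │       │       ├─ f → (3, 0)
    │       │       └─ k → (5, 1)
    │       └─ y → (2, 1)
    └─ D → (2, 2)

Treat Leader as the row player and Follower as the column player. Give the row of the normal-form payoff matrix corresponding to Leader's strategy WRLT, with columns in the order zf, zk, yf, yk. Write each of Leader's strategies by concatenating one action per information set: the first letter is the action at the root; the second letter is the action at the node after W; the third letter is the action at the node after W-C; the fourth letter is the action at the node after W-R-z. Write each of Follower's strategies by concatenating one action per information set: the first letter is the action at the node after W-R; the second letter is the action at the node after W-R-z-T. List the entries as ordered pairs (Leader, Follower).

vs zf: Leader plays W → Leader plays R at [W] → Follower plays z at [W-R] → Leader plays T at [W-R-z] → Follower plays f at [W-R-z-T] → (3, 0)
vs zk: Leader plays W → Leader plays R at [W] → Follower plays z at [W-R] → Leader plays T at [W-R-z] → Follower plays k at [W-R-z-T] → (5, 1)
vs yf: Leader plays W → Leader plays R at [W] → Follower plays y at [W-R] → (2, 1)
vs yk: Leader plays W → Leader plays R at [W] → Follower plays y at [W-R] → (2, 1)

(3,0) (5,1) (2,1) (2,1)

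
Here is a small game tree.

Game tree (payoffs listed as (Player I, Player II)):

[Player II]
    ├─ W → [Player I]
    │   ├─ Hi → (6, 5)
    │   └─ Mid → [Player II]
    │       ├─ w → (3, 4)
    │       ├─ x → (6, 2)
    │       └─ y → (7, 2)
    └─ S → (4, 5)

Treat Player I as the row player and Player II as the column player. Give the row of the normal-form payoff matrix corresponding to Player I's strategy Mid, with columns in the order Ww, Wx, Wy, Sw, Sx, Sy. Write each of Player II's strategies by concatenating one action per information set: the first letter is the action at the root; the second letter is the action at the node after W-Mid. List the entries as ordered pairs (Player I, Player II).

(3,4) (6,2) (7,2) (4,5) (4,5) (4,5)

vs Ww: Player II plays W → Player I plays Mid at [W] → Player II plays w at [W-Mid] → (3, 4)
vs Wx: Player II plays W → Player I plays Mid at [W] → Player II plays x at [W-Mid] → (6, 2)
vs Wy: Player II plays W → Player I plays Mid at [W] → Player II plays y at [W-Mid] → (7, 2)
vs Sw: Player II plays S → (4, 5)
vs Sx: Player II plays S → (4, 5)
vs Sy: Player II plays S → (4, 5)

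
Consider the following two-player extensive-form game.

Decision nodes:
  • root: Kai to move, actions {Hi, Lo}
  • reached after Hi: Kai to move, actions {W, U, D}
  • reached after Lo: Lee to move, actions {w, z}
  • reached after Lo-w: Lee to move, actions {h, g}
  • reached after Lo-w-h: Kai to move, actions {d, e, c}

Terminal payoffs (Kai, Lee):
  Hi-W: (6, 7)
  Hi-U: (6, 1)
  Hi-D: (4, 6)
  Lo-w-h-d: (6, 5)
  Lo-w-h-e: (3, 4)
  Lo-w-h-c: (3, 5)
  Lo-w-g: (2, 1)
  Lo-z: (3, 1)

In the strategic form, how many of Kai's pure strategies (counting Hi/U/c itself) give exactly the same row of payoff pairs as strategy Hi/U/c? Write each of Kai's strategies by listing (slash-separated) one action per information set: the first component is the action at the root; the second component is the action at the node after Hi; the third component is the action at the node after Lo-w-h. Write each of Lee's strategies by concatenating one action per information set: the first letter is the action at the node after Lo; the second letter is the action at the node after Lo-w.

3

Row for Hi/U/c (columns wh, wg, zh, zg): (6,1) (6,1) (6,1) (6,1).
Under Hi/U/c, Kai's choice at the node after Lo-w-h can never be reached regardless of what Lee does, so varying those choices leaves every outcome unchanged.
Holding the reachable choices fixed and varying the unreachable one freely already gives 3 equivalent strategies.
No other strategy reproduces this row, so those 3 are the full class: Hi/U/d, Hi/U/e, Hi/U/c.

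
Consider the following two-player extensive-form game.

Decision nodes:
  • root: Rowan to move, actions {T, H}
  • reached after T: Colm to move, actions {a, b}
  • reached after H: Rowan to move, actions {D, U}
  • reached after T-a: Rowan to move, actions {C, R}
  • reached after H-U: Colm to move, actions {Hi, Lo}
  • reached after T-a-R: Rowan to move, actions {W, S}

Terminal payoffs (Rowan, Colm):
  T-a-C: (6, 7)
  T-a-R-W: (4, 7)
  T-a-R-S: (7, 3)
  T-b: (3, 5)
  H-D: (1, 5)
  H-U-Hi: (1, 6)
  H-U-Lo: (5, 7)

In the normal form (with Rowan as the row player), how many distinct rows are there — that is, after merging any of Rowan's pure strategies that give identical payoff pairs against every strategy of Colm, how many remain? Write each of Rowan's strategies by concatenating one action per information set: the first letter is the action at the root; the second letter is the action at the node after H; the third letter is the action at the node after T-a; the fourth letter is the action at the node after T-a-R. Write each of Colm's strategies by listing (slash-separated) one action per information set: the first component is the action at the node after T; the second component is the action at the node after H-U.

Rowan has 16 pure strategies: TDCW, TDCS, TDRW, TDRS, TUCW, TUCS, TURW, TURS, HDCW, HDCS, HDRW, HDRS, HUCW, HUCS, HURW, HURS. Columns: a/Hi, a/Lo, b/Hi, b/Lo.
{TDCW, TDCS, TUCW, TUCS} → row (6,7) (6,7) (3,5) (3,5)
{TDRW, TURW} → row (4,7) (4,7) (3,5) (3,5)
{TDRS, TURS} → row (7,3) (7,3) (3,5) (3,5)
{HDCW, HDCS, HDRW, HDRS} → row (1,5) (1,5) (1,5) (1,5)
{HUCW, HUCS, HURW, HURS} → row (1,6) (5,7) (1,6) (5,7)
That's 5 distinct rows out of 16 strategies.

5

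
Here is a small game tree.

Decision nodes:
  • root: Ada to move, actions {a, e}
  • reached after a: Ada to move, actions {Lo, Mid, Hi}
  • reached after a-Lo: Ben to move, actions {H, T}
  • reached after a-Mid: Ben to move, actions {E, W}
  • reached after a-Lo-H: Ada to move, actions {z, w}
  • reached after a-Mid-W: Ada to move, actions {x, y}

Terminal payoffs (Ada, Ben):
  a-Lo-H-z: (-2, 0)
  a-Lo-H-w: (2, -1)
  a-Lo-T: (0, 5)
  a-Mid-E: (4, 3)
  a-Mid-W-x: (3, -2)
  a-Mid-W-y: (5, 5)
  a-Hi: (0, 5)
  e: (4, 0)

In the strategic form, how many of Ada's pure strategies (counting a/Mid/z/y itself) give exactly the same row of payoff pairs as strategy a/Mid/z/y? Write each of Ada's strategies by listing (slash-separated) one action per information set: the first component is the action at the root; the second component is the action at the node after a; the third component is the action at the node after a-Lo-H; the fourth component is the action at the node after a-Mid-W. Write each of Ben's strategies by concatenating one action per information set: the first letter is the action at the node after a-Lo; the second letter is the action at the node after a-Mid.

2

Row for a/Mid/z/y (columns HE, HW, TE, TW): (4,3) (5,5) (4,3) (5,5).
Under a/Mid/z/y, Ada's choice at the node after a-Lo-H can never be reached regardless of what Ben does, so varying those choices leaves every outcome unchanged.
Holding the reachable choices fixed and varying the unreachable one freely already gives 2 equivalent strategies.
No other strategy reproduces this row, so those 2 are the full class: a/Mid/z/y, a/Mid/w/y.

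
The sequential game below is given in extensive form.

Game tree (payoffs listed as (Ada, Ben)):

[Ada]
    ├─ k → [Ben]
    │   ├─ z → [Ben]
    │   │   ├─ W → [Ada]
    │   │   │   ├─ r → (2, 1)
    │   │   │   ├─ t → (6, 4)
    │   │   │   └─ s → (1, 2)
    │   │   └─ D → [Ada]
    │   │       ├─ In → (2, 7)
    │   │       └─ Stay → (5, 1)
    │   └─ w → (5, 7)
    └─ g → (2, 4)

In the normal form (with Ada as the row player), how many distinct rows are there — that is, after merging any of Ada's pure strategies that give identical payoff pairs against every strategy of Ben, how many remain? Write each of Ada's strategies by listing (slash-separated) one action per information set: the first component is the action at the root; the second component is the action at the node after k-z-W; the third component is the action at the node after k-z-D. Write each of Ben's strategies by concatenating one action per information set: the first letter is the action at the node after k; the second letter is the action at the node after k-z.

7

Ada has 12 pure strategies: k/r/In, k/r/Stay, k/t/In, k/t/Stay, k/s/In, k/s/Stay, g/r/In, g/r/Stay, g/t/In, g/t/Stay, g/s/In, g/s/Stay. Columns: zW, zD, wW, wD.
{k/r/In} → row (2,1) (2,7) (5,7) (5,7)
{k/r/Stay} → row (2,1) (5,1) (5,7) (5,7)
{k/t/In} → row (6,4) (2,7) (5,7) (5,7)
{k/t/Stay} → row (6,4) (5,1) (5,7) (5,7)
{k/s/In} → row (1,2) (2,7) (5,7) (5,7)
{k/s/Stay} → row (1,2) (5,1) (5,7) (5,7)
{g/r/In, g/r/Stay, g/t/In, g/t/Stay, g/s/In, g/s/Stay} → row (2,4) (2,4) (2,4) (2,4)
That's 7 distinct rows out of 12 strategies.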